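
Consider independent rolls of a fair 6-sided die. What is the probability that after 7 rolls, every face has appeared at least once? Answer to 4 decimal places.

0.0540

Let A_i be the event that face i is missing after 7 rolls. By inclusion–exclusion on the A_i,
P(all seen) = Σ_{j=0}^{6} (-1)^j C(6,j)((6-j)/6)^7
= 1.00000 - 1.67449 + 0.87791 - 0.15625 + 0.00686 - 0.00002 + 0.00000
= 0.05401.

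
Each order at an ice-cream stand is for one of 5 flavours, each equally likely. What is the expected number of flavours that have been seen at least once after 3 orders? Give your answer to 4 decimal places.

For each flavour, P(seen in 3 orders) = 1 - (4/5)^3 = 0.48800.
By linearity of expectation, E[distinct seen] = 5·(1 - (4/5)^3) = 2.44000.

2.4400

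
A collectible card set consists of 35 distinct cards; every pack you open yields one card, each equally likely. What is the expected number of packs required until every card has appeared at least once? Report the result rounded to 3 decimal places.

145.137

After k distinct cards have appeared, the next pack gives a new one with probability (35-k)/35, so the expected wait for the (k+1)-th is 35/(35-k).
E[T] = 35/35 + 35/34 + 35/33 + ... + 35/2 + 35/1 = 35·H_{35}.
H_{35} = 4.1468, so E[T] = 145.1373.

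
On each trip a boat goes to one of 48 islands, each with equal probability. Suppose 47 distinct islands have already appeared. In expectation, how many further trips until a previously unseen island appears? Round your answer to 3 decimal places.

48.000

Each trip yields a new island with probability (48-47)/48 = 1/48, so the wait is geometric with mean 48/1.
E = 48/1 = 48.0000.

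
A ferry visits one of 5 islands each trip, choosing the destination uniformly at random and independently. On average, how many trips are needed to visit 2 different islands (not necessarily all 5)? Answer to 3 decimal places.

2.250

Going from k to k+1 distinct takes a geometric number of trips with mean 5/(5-k).
Sum over k = 0,...,1: E = 5/5 + 5/4 = 2.2500.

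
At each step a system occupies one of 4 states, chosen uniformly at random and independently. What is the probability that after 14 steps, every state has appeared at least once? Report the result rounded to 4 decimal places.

0.9291

By inclusion–exclusion over which states are missing,
P(all seen) = Σ_{j=0}^{4} (-1)^j C(4,j)((4-j)/4)^14
= 1.00000 - 0.07127 + 0.00037 - 0.00000 + 0.00000
= 0.92909.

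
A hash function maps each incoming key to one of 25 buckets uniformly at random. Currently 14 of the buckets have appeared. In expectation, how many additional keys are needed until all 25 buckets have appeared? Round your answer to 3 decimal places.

The wait to go from k to k+1 distinct buckets is geometric with mean 25/(25-k).
Sum over k = 14,...,24: E = 25/11 + 25/10 + 25/9 + ... + 25/2 + 25/1 = 75.4969.

75.497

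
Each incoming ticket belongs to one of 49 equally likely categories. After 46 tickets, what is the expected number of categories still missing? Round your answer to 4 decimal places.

For each category, P(unseen after 46) = (48/49)^46 = 0.38733.
By linearity of expectation, E[unseen] = 49·(48/49)^46 = 18.97900.

18.9790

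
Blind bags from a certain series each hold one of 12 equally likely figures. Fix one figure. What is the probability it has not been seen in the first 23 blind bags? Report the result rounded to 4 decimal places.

0.1352

Each blind bag misses the fixed figure with probability (12-1)/12 = 11/12, independently.
P(still missing after 23) = (11/12)^23 = 0.13516.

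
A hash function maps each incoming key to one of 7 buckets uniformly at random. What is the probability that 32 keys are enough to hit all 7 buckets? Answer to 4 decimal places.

0.9500

Let A_i be the event that bucket i is missing after 32 keys. By inclusion–exclusion on the A_i,
P(all seen) = Σ_{j=0}^{7} (-1)^j C(7,j)((7-j)/7)^32
= 1.00000 - 0.05044 + 0.00044 - 0.00000 + 0.00000 - 0.00000 + 0.00000 - 0.00000
= 0.95000.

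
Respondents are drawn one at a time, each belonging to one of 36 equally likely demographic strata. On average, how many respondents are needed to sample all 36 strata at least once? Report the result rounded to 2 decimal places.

Split into phases: going from k distinct to k+1 distinct takes on average 36/(36-k) respondents.
E[T] = 36/36 + 36/35 + 36/34 + ... + 36/2 + 36/1 = 36·H_{36}.
H_{36} = 4.175, so E[T] = 150.284.

150.28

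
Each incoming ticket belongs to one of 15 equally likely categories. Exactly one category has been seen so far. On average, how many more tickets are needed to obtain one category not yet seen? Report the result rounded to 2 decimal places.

Each ticket yields a new category with probability (15-1)/15 = 14/15, so the wait is geometric with mean 15/14.
E = 15/14 = 1.071.

1.07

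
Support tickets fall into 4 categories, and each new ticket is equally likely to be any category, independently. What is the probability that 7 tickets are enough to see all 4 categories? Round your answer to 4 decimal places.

0.5127

By inclusion–exclusion over which categories are missing,
P(all seen) = Σ_{j=0}^{4} (-1)^j C(4,j)((4-j)/4)^7
= 1.00000 - 0.53394 + 0.04688 - 0.00024 + 0.00000
= 0.51270.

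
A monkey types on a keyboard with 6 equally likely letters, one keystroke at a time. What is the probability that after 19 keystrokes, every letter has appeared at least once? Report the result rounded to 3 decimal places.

By inclusion–exclusion over which letters are missing,
P(all seen) = Σ_{j=0}^{6} (-1)^j C(6,j)((6-j)/6)^19
= 1.0000 - 0.1878 + 0.0068 - 0.0000 + 0.0000 - 0.0000 + 0.0000
= 0.8189.

0.819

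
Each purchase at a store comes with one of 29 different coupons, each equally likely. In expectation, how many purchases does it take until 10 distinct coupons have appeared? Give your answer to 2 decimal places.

12.00

With k distinct coupons already seen, the next new one arrives after an expected 29/(29-k) purchases.
Sum over k = 0,...,9: E = 29/29 + 29/28 + 29/27 + ... + 29/21 + 29/20 = 12.004.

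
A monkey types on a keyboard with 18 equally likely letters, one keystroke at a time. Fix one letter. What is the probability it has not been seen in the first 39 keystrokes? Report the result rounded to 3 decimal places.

0.108

On each keystroke the fixed letter fails to appear with probability 17/18.
P(still missing after 39) = (17/18)^39 = 0.1076.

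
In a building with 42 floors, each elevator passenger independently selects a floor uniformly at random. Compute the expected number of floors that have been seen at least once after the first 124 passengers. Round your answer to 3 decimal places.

For each floor, P(seen in 124 passengers) = 1 - (41/42)^124 = 0.9496.
By linearity of expectation, E[distinct seen] = 42·(1 - (41/42)^124) = 39.8839.

39.884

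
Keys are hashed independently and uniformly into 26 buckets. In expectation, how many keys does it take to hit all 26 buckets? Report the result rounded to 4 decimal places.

100.2149

After k distinct buckets have appeared, the next key gives a new one with probability (26-k)/26, so the expected wait for the (k+1)-th is 26/(26-k).
E[T] = 26/26 + 26/25 + 26/24 + ... + 26/2 + 26/1 = 26·H_{26}.
H_{26} = 3.85442, so E[T] = 100.21491.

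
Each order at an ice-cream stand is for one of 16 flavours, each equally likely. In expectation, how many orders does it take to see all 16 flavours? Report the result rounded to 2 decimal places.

54.09

After k distinct flavours have appeared, the next order gives a new one with probability (16-k)/16, so the expected wait for the (k+1)-th is 16/(16-k).
E[T] = 16/16 + 16/15 + 16/14 + ... + 16/2 + 16/1 = 16·H_{16}.
H_{16} = 3.381, so E[T] = 54.092.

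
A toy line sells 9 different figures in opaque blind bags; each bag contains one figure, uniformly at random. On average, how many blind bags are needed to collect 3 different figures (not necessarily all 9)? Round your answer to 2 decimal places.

Going from k to k+1 distinct takes a geometric number of blind bags with mean 9/(9-k).
Sum over k = 0,...,2: E = 9/9 + 9/8 + 9/7 = 3.411.

3.41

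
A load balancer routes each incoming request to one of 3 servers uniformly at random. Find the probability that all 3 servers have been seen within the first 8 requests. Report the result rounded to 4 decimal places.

0.8834

Let A_i be the event that server i is missing after 8 requests. By inclusion–exclusion on the A_i,
P(all seen) = Σ_{j=0}^{3} (-1)^j C(3,j)((3-j)/3)^8
= 1.00000 - 0.11706 + 0.00046 - 0.00000
= 0.88340.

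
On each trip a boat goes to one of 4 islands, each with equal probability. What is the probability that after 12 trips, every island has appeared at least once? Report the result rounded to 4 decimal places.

0.8748

Let A_i be the event that island i is missing after 12 trips. By inclusion–exclusion on the A_i,
P(all seen) = Σ_{j=0}^{4} (-1)^j C(4,j)((4-j)/4)^12
= 1.00000 - 0.12671 + 0.00146 - 0.00000 + 0.00000
= 0.87476.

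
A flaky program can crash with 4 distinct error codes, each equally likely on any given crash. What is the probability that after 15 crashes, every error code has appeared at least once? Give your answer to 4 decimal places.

By inclusion–exclusion over which error codes are missing,
P(all seen) = Σ_{j=0}^{4} (-1)^j C(4,j)((4-j)/4)^15
= 1.00000 - 0.05345 + 0.00018 - 0.00000 + 0.00000
= 0.94673.

0.9467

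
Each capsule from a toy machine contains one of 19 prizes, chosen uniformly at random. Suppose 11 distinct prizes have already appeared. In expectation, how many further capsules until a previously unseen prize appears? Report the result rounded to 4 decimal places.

2.3750

The number of capsules until the next new prize is geometric with success probability 8/19, so its mean is 19/8.
E = 19/8 = 2.37500.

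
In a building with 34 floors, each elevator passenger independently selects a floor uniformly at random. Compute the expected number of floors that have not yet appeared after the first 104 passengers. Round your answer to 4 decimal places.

For each floor, P(unseen after 104) = (33/34)^104 = 0.04484.
By linearity of expectation, E[unseen] = 34·(33/34)^104 = 1.52448.

1.5245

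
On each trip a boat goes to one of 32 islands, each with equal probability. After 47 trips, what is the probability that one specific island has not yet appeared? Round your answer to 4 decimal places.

Each trip misses the fixed island with probability (32-1)/32 = 31/32, independently.
P(still missing after 47) = (31/32)^47 = 0.22488.

0.2249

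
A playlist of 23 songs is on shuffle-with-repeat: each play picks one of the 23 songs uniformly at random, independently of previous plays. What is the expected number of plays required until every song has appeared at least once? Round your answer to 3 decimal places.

Split into phases: going from k distinct to k+1 distinct takes on average 23/(23-k) plays.
E[T] = 23/23 + 23/22 + 23/21 + ... + 23/2 + 23/1 = 23·H_{23}.
H_{23} = 3.7343, so E[T] = 85.8887.

85.889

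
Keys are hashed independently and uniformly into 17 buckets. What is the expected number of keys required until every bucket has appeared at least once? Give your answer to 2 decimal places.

58.47

The wait to go from k to k+1 distinct buckets is geometric with mean 17/(17-k).
E[T] = 17/17 + 17/16 + 17/15 + ... + 17/2 + 17/1 = 17·H_{17}.
H_{17} = 3.440, so E[T] = 58.472.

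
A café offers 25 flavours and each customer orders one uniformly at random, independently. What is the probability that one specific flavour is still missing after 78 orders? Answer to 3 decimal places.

0.041

On each order the fixed flavour fails to appear with probability 24/25.
P(still missing after 78) = (24/25)^78 = 0.0414.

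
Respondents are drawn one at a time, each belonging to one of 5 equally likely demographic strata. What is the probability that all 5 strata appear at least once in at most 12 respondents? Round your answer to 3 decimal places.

By inclusion–exclusion over which strata are missing,
P(all seen) = Σ_{j=0}^{5} (-1)^j C(5,j)((5-j)/5)^12
= 1.0000 - 0.3436 + 0.0218 - 0.0002 + 0.0000 - 0.0000
= 0.6780.

0.678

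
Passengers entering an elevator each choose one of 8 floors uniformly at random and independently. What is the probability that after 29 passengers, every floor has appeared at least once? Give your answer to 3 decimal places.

By inclusion–exclusion over which floors are missing,
P(all seen) = Σ_{j=0}^{8} (-1)^j C(8,j)((8-j)/8)^29
= 1.0000 - 0.1665 + 0.0067 - 0.0001 + 0.0000 - 0.0000 + 0.0000 - 0.0000 + 0.0000
= 0.8401.

0.840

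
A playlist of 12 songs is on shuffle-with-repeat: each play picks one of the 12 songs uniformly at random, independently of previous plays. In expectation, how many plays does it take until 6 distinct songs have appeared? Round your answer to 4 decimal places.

7.8385

With k distinct songs already seen, the next new one arrives after an expected 12/(12-k) plays.
Sum over k = 0,...,5: E = 12/12 + 12/11 + 12/10 + 12/9 + 12/8 + 12/7 = 7.83853.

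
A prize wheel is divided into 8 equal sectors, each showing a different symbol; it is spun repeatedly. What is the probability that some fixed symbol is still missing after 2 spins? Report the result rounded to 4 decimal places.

0.7656

On each spin the fixed symbol fails to appear with probability 7/8.
P(still missing after 2) = (7/8)^2 = 0.76563.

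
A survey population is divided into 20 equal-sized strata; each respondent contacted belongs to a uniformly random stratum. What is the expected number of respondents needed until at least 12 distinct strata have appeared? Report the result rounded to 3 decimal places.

17.598

With k distinct strata already seen, the next new one arrives after an expected 20/(20-k) respondents.
Sum over k = 0,...,11: E = 20/20 + 20/19 + 20/18 + ... + 20/10 + 20/9 = 17.5977.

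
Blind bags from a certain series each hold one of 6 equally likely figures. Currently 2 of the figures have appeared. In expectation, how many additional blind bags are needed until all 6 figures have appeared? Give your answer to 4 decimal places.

From k distinct to k+1 distinct takes on average 6/(6-k) blind bags.
Sum over k = 2,...,5: E = 6/4 + 6/3 + 6/2 + 6/1 = 12.50000.

12.5000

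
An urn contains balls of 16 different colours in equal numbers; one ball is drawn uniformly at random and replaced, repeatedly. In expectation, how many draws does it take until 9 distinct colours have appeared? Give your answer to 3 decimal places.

12.606

With k distinct colours already seen, the next new one arrives after an expected 16/(16-k) draws.
Sum over k = 0,...,8: E = 16/16 + 16/15 + 16/14 + ... + 16/9 + 16/8 = 12.6059.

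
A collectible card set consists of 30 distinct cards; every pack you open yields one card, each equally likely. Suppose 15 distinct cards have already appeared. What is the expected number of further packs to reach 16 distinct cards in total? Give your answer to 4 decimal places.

2.0000

The wait to go from k to k+1 distinct cards is geometric with mean 30/(30-k).
Only the k = 15 term is needed: E = 30/15 = 2.00000.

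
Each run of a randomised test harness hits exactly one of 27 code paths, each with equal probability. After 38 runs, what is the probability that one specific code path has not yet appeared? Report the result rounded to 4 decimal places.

Each run misses the fixed code path with probability (27-1)/27 = 26/27, independently.
P(still missing after 38) = (26/27)^38 = 0.23832.

0.2383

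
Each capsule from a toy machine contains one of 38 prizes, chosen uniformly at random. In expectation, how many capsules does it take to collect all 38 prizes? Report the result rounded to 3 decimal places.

After k distinct prizes have appeared, the next capsule gives a new one with probability (38-k)/38, so the expected wait for the (k+1)-th is 38/(38-k).
E[T] = 38/38 + 38/37 + 38/36 + ... + 38/2 + 38/1 = 38·H_{38}.
H_{38} = 4.2279, so E[T] = 160.6603.

160.660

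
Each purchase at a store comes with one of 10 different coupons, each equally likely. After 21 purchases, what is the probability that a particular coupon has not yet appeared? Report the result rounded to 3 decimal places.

On each purchase the fixed coupon fails to appear with probability 9/10.
P(still missing after 21) = (9/10)^21 = 0.1094.

0.109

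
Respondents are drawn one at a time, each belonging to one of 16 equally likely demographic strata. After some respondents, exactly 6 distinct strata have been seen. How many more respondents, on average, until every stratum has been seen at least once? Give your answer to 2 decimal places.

46.86

With k distinct strata already seen, the next new one takes an expected 16/(16-k) respondents.
Sum over k = 6,...,15: E = 16/10 + 16/9 + 16/8 + ... + 16/2 + 16/1 = 46.863.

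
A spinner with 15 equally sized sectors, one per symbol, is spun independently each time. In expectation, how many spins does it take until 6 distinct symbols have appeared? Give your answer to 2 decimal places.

Going from k to k+1 distinct takes a geometric number of spins with mean 15/(15-k).
Sum over k = 0,...,5: E = 15/15 + 15/14 + 15/13 + 15/12 + 15/11 + 15/10 = 7.339.

7.34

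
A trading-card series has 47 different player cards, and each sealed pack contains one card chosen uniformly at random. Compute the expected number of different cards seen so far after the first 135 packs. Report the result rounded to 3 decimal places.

44.423

For each card, P(seen in 135 packs) = 1 - (46/47)^135 = 0.9452.
By linearity of expectation, E[distinct seen] = 47·(1 - (46/47)^135) = 44.4225.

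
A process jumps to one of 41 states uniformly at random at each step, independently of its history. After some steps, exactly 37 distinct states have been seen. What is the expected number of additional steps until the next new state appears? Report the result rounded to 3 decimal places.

The number of steps until the next new state is geometric with success probability 4/41, so its mean is 41/4.
E = 41/4 = 10.2500.

10.250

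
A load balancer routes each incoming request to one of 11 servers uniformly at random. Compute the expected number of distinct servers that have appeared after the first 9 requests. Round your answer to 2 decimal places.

6.33

For each server, P(seen in 9 requests) = 1 - (10/11)^9 = 0.576.
By linearity of expectation, E[distinct seen] = 11·(1 - (10/11)^9) = 6.335.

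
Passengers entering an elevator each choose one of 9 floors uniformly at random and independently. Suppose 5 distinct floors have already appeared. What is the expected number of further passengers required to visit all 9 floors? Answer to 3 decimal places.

18.750

With k distinct floors already seen, the next new one takes an expected 9/(9-k) passengers.
Sum over k = 5,...,8: E = 9/4 + 9/3 + 9/2 + 9/1 = 18.7500.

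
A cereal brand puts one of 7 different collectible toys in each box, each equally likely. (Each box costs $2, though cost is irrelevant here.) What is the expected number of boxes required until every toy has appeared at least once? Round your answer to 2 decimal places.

18.15

Split into phases: going from k distinct to k+1 distinct takes on average 7/(7-k) boxes.
E[T] = 7/7 + 7/6 + 7/5 + ... + 7/2 + 7/1 = 7·H_{7}.
H_{7} = 2.593, so E[T] = 18.150.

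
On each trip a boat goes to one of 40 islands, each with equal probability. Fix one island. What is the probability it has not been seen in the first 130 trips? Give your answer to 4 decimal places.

0.0372

On each trip the fixed island fails to appear with probability 39/40.
P(still missing after 130) = (39/40)^130 = 0.03720.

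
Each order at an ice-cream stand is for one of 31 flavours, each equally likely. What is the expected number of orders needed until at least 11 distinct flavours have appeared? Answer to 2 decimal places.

With k distinct flavours already seen, the next new one arrives after an expected 31/(31-k) orders.
Sum over k = 0,...,10: E = 31/31 + 31/30 + 31/29 + ... + 31/22 + 31/21 = 13.315.

13.31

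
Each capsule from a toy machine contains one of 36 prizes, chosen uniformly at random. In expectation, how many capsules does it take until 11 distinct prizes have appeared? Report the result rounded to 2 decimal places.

12.91

Going from k to k+1 distinct takes a geometric number of capsules with mean 36/(36-k).
Sum over k = 0,...,10: E = 36/36 + 36/35 + 36/34 + ... + 36/27 + 36/26 = 12.910.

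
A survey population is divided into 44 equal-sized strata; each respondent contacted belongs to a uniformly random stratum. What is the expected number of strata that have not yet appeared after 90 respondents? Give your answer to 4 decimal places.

For each stratum, P(unseen after 90) = (43/44)^90 = 0.12630.
By linearity of expectation, E[unseen] = 44·(43/44)^90 = 5.55741.

5.5574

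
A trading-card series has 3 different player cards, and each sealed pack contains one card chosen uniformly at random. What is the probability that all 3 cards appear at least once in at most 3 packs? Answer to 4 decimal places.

Let A_i be the event that card i is missing after 3 packs. By inclusion–exclusion on the A_i,
P(all seen) = Σ_{j=0}^{3} (-1)^j C(3,j)((3-j)/3)^3
= 1.00000 - 0.88889 + 0.11111 - 0.00000
= 0.22222.

0.2222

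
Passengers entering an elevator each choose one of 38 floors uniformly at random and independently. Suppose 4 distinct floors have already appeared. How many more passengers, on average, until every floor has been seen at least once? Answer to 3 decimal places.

156.492

With k distinct floors already seen, the next new one takes an expected 38/(38-k) passengers.
Sum over k = 4,...,37: E = 38/34 + 38/33 + 38/32 + ... + 38/2 + 38/1 = 156.4920.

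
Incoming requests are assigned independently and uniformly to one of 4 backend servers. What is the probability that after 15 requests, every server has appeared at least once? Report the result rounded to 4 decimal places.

Let A_i be the event that server i is missing after 15 requests. By inclusion–exclusion on the A_i,
P(all seen) = Σ_{j=0}^{4} (-1)^j C(4,j)((4-j)/4)^15
= 1.00000 - 0.05345 + 0.00018 - 0.00000 + 0.00000
= 0.94673.

0.9467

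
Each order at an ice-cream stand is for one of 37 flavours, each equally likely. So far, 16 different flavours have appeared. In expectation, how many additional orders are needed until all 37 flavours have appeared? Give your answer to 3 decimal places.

From k distinct to k+1 distinct takes on average 37/(37-k) orders.
Sum over k = 16,...,36: E = 37/21 + 37/20 + 37/19 + ... + 37/2 + 37/1 = 134.8783.

134.878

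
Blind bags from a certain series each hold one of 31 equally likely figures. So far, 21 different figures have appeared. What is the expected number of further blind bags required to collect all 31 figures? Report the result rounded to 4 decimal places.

With k distinct figures already seen, the next new one takes an expected 31/(31-k) blind bags.
Sum over k = 21,...,30: E = 31/10 + 31/9 + 31/8 + ... + 31/2 + 31/1 = 90.79802.

90.7980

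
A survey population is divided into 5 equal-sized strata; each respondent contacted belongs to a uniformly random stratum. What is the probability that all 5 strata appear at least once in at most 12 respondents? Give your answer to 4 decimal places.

By inclusion–exclusion over which strata are missing,
P(all seen) = Σ_{j=0}^{5} (-1)^j C(5,j)((5-j)/5)^12
= 1.00000 - 0.34360 + 0.02177 - 0.00017 + 0.00000 - 0.00000
= 0.67800.

0.6780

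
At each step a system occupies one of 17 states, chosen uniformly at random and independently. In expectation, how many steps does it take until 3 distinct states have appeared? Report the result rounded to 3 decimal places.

3.196

With k distinct states already seen, the next new one arrives after an expected 17/(17-k) steps.
Sum over k = 0,...,2: E = 17/17 + 17/16 + 17/15 = 3.1958.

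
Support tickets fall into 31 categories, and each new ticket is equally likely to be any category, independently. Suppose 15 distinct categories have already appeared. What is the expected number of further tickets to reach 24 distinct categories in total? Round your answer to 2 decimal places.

With k distinct categories already seen, the next new one takes an expected 31/(31-k) tickets.
Sum over k = 15,...,23: E = 31/16 + 31/15 + 31/14 + ... + 31/9 + 31/8 = 24.424.

24.42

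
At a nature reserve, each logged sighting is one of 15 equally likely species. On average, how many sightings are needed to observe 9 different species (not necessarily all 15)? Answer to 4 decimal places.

With k distinct species already seen, the next new one arrives after an expected 15/(15-k) sightings.
Sum over k = 0,...,8: E = 15/15 + 15/14 + 15/13 + ... + 15/8 + 15/7 = 13.02343.

13.0234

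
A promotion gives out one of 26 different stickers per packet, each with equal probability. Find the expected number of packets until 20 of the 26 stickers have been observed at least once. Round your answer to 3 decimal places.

With k distinct stickers already seen, the next new one arrives after an expected 26/(26-k) packets.
Sum over k = 0,...,19: E = 26/26 + 26/25 + 26/24 + ... + 26/8 + 26/7 = 36.5149.

36.515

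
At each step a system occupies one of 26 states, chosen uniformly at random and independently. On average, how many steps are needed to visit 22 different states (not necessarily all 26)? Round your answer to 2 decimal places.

46.05

Going from k to k+1 distinct takes a geometric number of steps with mean 26/(26-k).
Sum over k = 0,...,21: E = 26/26 + 26/25 + 26/24 + ... + 26/6 + 26/5 = 46.048.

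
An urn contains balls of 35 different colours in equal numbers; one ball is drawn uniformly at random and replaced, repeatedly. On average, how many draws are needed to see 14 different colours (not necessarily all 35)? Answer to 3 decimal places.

Going from k to k+1 distinct takes a geometric number of draws with mean 35/(35-k).
Sum over k = 0,...,13: E = 35/35 + 35/34 + 35/33 + ... + 35/23 + 35/22 = 17.5498.

17.550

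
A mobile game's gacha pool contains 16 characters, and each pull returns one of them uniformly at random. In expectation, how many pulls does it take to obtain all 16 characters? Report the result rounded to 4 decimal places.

The wait to go from k to k+1 distinct characters is geometric with mean 16/(16-k).
E[T] = 16/16 + 16/15 + 16/14 + ... + 16/2 + 16/1 = 16·H_{16}.
H_{16} = 3.38073, so E[T] = 54.09166.

54.0917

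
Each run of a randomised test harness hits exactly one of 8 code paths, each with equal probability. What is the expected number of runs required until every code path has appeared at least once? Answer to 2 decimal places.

21.74

After k distinct code paths have appeared, the next run gives a new one with probability (8-k)/8, so the expected wait for the (k+1)-th is 8/(8-k).
E[T] = 8/8 + 8/7 + 8/6 + ... + 8/2 + 8/1 = 8·H_{8}.
H_{8} = 2.718, so E[T] = 21.743.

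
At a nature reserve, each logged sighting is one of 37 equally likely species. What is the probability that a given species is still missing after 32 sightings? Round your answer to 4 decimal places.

Each sighting misses the fixed species with probability (37-1)/37 = 36/37, independently.
P(still missing after 32) = (36/37)^32 = 0.41613.

0.4161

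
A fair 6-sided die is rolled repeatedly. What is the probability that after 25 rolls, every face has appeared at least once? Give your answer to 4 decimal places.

0.9377

By inclusion–exclusion over which faces are missing,
P(all seen) = Σ_{j=0}^{6} (-1)^j C(6,j)((6-j)/6)^25
= 1.00000 - 0.06290 + 0.00059 - 0.00000 + 0.00000 - 0.00000 + 0.00000
= 0.93770.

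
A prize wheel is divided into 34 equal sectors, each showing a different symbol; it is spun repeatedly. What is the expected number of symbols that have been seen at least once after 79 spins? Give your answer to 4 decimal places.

For each symbol, P(seen in 79 spins) = 1 - (33/34)^79 = 0.90543.
By linearity of expectation, E[distinct seen] = 34·(1 - (33/34)^79) = 30.78452.

30.7845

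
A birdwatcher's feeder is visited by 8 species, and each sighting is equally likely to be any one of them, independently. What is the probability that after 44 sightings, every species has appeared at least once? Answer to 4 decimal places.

By inclusion–exclusion over which species are missing,
P(all seen) = Σ_{j=0}^{8} (-1)^j C(8,j)((8-j)/8)^44
= 1.00000 - 0.02246 + 0.00009 - 0.00000 + 0.00000 - 0.00000 + 0.00000 - 0.00000 + 0.00000
= 0.97763.

0.9776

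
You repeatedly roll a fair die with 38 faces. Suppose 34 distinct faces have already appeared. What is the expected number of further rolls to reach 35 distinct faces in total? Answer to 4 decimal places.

9.5000

The wait to go from k to k+1 distinct faces is geometric with mean 38/(38-k).
Only the k = 34 term is needed: E = 38/4 = 9.50000.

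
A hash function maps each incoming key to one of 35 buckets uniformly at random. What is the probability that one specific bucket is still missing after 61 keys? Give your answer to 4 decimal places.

0.1706

On each key the fixed bucket fails to appear with probability 34/35.
P(still missing after 61) = (34/35)^61 = 0.17063.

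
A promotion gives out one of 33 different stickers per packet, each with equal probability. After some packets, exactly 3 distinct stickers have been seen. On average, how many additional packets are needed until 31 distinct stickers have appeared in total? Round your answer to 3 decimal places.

From k distinct to k+1 distinct takes on average 33/(33-k) packets.
Sum over k = 3,...,30: E = 33/30 + 33/29 + 33/28 + ... + 33/4 + 33/3 = 82.3346.

82.335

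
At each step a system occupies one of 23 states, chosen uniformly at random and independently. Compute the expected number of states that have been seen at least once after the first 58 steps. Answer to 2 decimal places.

For each state, P(seen in 58 steps) = 1 - (22/23)^58 = 0.924.
By linearity of expectation, E[distinct seen] = 23·(1 - (22/23)^58) = 21.254.

21.25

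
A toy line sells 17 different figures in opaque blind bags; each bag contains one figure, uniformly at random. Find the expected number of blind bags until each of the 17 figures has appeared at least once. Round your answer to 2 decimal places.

Split into phases: going from k distinct to k+1 distinct takes on average 17/(17-k) blind bags.
E[T] = 17/17 + 17/16 + 17/15 + ... + 17/2 + 17/1 = 17·H_{17}.
H_{17} = 3.440, so E[T] = 58.472.

58.47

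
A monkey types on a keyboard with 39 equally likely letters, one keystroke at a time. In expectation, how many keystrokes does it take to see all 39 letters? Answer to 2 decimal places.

165.89

After k distinct letters have appeared, the next keystroke gives a new one with probability (39-k)/39, so the expected wait for the (k+1)-th is 39/(39-k).
E[T] = 39/39 + 39/38 + 39/37 + ... + 39/2 + 39/1 = 39·H_{39}.
H_{39} = 4.254, so E[T] = 165.888.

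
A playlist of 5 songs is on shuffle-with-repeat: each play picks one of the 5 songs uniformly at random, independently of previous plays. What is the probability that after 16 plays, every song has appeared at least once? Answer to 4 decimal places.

0.8621

Let A_i be the event that song i is missing after 16 plays. By inclusion–exclusion on the A_i,
P(all seen) = Σ_{j=0}^{5} (-1)^j C(5,j)((5-j)/5)^16
= 1.00000 - 0.14074 + 0.00282 - 0.00000 + 0.00000 - 0.00000
= 0.86208.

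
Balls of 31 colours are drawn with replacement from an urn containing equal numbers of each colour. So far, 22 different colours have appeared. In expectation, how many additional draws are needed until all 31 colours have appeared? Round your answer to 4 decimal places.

The wait to go from k to k+1 distinct colours is geometric with mean 31/(31-k).
Sum over k = 22,...,30: E = 31/9 + 31/8 + 31/7 + ... + 31/2 + 31/1 = 87.69802.

87.6980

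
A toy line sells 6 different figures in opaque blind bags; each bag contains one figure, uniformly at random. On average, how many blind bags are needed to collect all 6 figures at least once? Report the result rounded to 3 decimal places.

After k distinct figures have appeared, the next blind bag gives a new one with probability (6-k)/6, so the expected wait for the (k+1)-th is 6/(6-k).
E[T] = 6/6 + 6/5 + 6/4 + 6/3 + 6/2 + 6/1 = 6·H_{6}.
H_{6} = 2.4500, so E[T] = 14.7000.

14.700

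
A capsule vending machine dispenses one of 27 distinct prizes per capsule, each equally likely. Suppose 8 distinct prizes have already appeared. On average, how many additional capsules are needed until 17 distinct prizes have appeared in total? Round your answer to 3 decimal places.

With k distinct prizes already seen, the next new one takes an expected 27/(27-k) capsules.
Sum over k = 8,...,16: E = 27/19 + 27/18 + 27/17 + ... + 27/12 + 27/11 = 16.7068.

16.707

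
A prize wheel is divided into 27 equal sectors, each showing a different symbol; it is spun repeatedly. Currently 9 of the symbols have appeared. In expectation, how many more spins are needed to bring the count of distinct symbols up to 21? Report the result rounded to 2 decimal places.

The wait to go from k to k+1 distinct symbols is geometric with mean 27/(27-k).
Sum over k = 9,...,20: E = 27/18 + 27/17 + 27/16 + ... + 27/8 + 27/7 = 28.218.

28.22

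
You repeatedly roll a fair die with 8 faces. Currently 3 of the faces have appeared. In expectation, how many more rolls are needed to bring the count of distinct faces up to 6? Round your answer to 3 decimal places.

6.267

With k distinct faces already seen, the next new one takes an expected 8/(8-k) rolls.
Sum over k = 3,...,5: E = 8/5 + 8/4 + 8/3 = 6.2667.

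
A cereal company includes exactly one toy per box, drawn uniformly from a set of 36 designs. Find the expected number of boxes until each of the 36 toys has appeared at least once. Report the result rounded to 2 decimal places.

150.28

Split into phases: going from k distinct to k+1 distinct takes on average 36/(36-k) boxes.
E[T] = 36/36 + 36/35 + 36/34 + ... + 36/2 + 36/1 = 36·H_{36}.
H_{36} = 4.175, so E[T] = 150.284.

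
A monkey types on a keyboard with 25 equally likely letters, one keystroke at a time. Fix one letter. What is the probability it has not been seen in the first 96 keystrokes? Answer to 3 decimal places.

On each keystroke the fixed letter fails to appear with probability 24/25.
P(still missing after 96) = (24/25)^96 = 0.0199.

0.020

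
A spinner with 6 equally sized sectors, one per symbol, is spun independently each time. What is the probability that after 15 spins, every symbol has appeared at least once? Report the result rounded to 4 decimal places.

By inclusion–exclusion over which symbols are missing,
P(all seen) = Σ_{j=0}^{6} (-1)^j C(6,j)((6-j)/6)^15
= 1.00000 - 0.38943 + 0.03425 - 0.00061 + 0.00000 - 0.00000 + 0.00000
= 0.64421.

0.6442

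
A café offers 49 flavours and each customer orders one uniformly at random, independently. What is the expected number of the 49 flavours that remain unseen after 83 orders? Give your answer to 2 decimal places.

For each flavour, P(unseen after 83) = (48/49)^83 = 0.181.
By linearity of expectation, E[unseen] = 49·(48/49)^83 = 8.850.

8.85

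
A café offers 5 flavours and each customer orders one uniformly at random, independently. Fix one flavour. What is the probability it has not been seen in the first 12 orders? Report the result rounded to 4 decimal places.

On each order the fixed flavour fails to appear with probability 4/5.
P(still missing after 12) = (4/5)^12 = 0.06872.

0.0687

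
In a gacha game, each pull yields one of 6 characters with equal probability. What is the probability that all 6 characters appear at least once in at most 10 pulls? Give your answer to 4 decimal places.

0.2718

Let A_i be the event that character i is missing after 10 pulls. By inclusion–exclusion on the A_i,
P(all seen) = Σ_{j=0}^{6} (-1)^j C(6,j)((6-j)/6)^10
= 1.00000 - 0.96903 + 0.26012 - 0.01953 + 0.00025 - 0.00000 + 0.00000
= 0.27181.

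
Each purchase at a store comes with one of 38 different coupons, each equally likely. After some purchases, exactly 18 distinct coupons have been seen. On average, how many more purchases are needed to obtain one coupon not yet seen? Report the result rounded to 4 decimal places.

1.9000

The number of purchases until the next new coupon is geometric with success probability 20/38, so its mean is 38/20.
E = 38/20 = 1.90000.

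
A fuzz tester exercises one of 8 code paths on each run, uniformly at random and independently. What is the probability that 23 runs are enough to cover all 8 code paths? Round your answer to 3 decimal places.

0.665

By inclusion–exclusion over which code paths are missing,
P(all seen) = Σ_{j=0}^{8} (-1)^j C(8,j)((8-j)/8)^23
= 1.0000 - 0.3709 + 0.0375 - 0.0011 + 0.0000 - 0.0000 + 0.0000 - 0.0000 + 0.0000
= 0.6654.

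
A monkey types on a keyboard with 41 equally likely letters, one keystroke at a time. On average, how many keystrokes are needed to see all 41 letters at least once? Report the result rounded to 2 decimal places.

176.42

Split into phases: going from k distinct to k+1 distinct takes on average 41/(41-k) keystrokes.
E[T] = 41/41 + 41/40 + 41/39 + ... + 41/2 + 41/1 = 41·H_{41}.
H_{41} = 4.303, so E[T] = 176.420.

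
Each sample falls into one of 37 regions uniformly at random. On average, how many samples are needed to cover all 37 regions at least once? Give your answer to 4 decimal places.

The wait to go from k to k+1 distinct regions is geometric with mean 37/(37-k).
E[T] = 37/37 + 37/36 + 37/35 + ... + 37/2 + 37/1 = 37·H_{37}.
H_{37} = 4.20159, so E[T] = 155.45869.

155.4587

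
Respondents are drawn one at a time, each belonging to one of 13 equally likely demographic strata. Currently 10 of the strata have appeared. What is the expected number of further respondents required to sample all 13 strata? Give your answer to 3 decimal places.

From k distinct to k+1 distinct takes on average 13/(13-k) respondents.
Sum over k = 10,...,12: E = 13/3 + 13/2 + 13/1 = 23.8333.

23.833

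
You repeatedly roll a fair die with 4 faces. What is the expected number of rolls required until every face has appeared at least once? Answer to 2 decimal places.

The wait to go from k to k+1 distinct faces is geometric with mean 4/(4-k).
E[T] = 4/4 + 4/3 + 4/2 + 4/1 = 4·H_{4}.
H_{4} = 2.083, so E[T] = 8.333.

8.33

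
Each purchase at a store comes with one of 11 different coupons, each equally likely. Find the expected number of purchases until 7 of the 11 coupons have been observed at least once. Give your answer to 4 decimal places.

With k distinct coupons already seen, the next new one arrives after an expected 11/(11-k) purchases.
Sum over k = 0,...,6: E = 11/11 + 11/10 + 11/9 + ... + 11/6 + 11/5 = 10.30198.

10.3020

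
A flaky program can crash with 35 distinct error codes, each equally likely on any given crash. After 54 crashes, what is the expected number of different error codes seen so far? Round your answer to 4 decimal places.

27.6843

For each error code, P(seen in 54 crashes) = 1 - (34/35)^54 = 0.79098.
By linearity of expectation, E[distinct seen] = 35·(1 - (34/35)^54) = 27.68431.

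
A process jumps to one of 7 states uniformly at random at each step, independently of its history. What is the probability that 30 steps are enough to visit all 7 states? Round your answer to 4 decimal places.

Let A_i be the event that state i is missing after 30 steps. By inclusion–exclusion on the A_i,
P(all seen) = Σ_{j=0}^{7} (-1)^j C(7,j)((7-j)/7)^30
= 1.00000 - 0.06866 + 0.00087 - 0.00000 + 0.00000 - 0.00000 + 0.00000 - 0.00000
= 0.93221.

0.9322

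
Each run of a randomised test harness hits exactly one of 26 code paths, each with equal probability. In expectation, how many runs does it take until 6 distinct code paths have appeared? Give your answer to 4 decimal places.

With k distinct code paths already seen, the next new one arrives after an expected 26/(26-k) runs.
Sum over k = 0,...,5: E = 26/26 + 26/25 + 26/24 + 26/23 + 26/22 + 26/21 = 6.67368.

6.6737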